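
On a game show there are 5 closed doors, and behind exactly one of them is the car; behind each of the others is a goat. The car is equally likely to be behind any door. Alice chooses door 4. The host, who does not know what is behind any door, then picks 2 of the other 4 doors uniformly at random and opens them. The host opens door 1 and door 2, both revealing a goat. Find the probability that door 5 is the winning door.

1/3

Consider each possible location of the car in turn.
If it is behind either of doors 1 and 2 (prior 1/5 each): that door was opened and seen not to hold the prize — ruled out; weight (1/5)·0 = 0 each.
If it is behind any of doors 3, 4, and 5 (prior 1/5 each): the host picks exactly this set with probability 1/6 regardless, and none is the prize; weight (1/5)·(1/6) = 1/30 each.
The weights sum to 1/10.
So P(the car behind door 5 | the host opened door 1 and door 2) = (1/30) / (1/10) = 1/3.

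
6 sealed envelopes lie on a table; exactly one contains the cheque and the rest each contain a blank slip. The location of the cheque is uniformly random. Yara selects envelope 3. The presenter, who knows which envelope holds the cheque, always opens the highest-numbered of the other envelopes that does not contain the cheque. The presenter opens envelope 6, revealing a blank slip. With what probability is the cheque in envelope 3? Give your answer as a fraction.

Consider each possible location of the cheque in turn.
If it is in any of envelopes 1, 2, 3, 4, and 5 (prior 1/6 each): envelope 6 is the highest-numbered option available, probability 1; weight (1/6)·1 = 1/6 each.
If it is in envelope 6 (prior 1/6): the presenter opened envelope 6, so this case is ruled out; weight (1/6)·0 = 0.
The weights sum to 5/6.
So P(the cheque in envelope 3 | the presenter opened envelope 6) = (1/6) / (5/6) = 1/5.

1/5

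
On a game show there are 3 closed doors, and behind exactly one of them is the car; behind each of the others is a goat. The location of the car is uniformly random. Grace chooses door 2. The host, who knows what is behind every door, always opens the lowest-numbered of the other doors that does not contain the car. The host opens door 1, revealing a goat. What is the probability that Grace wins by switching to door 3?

Consider each possible location of the car in turn.
If it is behind door 1 (prior 1/3): the host opened door 1, so this case is ruled out; weight (1/3)·0 = 0.
If it is behind either of doors 2 and 3 (prior 1/3 each): door 1 is the lowest-numbered option available, probability 1; weight (1/3)·1 = 1/3 each.
The weights sum to 2/3.
So P(the car behind door 3 | the host opened door 1) = (1/3) / (2/3) = 1/2.

1/2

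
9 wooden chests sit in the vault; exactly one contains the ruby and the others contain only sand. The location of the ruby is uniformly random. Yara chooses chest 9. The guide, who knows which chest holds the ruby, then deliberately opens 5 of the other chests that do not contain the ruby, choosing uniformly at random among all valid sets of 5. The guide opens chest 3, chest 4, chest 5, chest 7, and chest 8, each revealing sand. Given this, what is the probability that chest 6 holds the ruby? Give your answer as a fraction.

Apply Bayes' rule, conditioning on where the ruby actually is.
If it is in any of chests 1, 2, and 6 (prior 1/9 each): the guide has 21 equally likely choices, so probability 1/21; weight (1/9)·(1/21) = 1/189 each.
If it is in any of chests 3, 4, 5, 7, and 8 (prior 1/9 each): that chest was opened and seen not to hold the prize — ruled out; weight (1/9)·0 = 0 each.
If it is in chest 9 (prior 1/9): the guide has 56 equally likely choices, so probability 1/56; weight (1/9)·(1/56) = 1/504.
The weights sum to 1/56.
So P(the ruby in chest 6 | the guide opened chest 3, chest 4, chest 5, chest 7, and chest 8) = (1/189) / (1/56) = 8/27.

8/27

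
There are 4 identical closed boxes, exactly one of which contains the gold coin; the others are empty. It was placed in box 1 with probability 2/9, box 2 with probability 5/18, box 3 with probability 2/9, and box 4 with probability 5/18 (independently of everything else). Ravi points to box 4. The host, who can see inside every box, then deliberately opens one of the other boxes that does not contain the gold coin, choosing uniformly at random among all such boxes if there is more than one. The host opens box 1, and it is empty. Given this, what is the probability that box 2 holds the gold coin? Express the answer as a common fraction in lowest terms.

Apply Bayes' rule, conditioning on where the gold coin actually is.
If it is in box 1 (prior 2/9): the host opened box 1, so this case is ruled out; weight (2/9)·0 = 0.
If it is in box 2 (prior 5/18): the host has 2 equally likely choices, so probability 1/2; weight (5/18)·(1/2) = 5/36.
If it is in box 3 (prior 2/9): the host has 2 equally likely choices, so probability 1/2; weight (2/9)·(1/2) = 1/9.
If it is in box 4 (prior 5/18): the host has 3 equally likely choices, so probability 1/3; weight (5/18)·(1/3) = 5/54.
The weights sum to 37/108.
So P(the gold coin in box 2 | the host opened box 1) = (5/36) / (37/108) = 15/37.

15/37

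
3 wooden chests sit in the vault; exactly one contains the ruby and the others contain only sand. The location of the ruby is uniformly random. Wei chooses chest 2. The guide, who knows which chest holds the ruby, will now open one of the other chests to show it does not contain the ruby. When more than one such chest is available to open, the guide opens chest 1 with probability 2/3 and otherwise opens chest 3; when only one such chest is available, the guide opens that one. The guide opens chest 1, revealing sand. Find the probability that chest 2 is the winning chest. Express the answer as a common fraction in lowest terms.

Apply Bayes' rule, conditioning on where the ruby actually is.
If it is in chest 1 (prior 1/3): the guide opened chest 1, so this case is ruled out; weight (1/3)·0 = 0.
If it is in chest 2 (prior 1/3): chest 1 is available, opened with probability 2/3; weight (1/3)·(2/3) = 2/9.
If it is in chest 3 (prior 1/3): only chest 1 is available, probability 1; weight (1/3)·1 = 1/3.
The weights sum to 5/9.
So P(the ruby in chest 2 | the guide opened chest 1) = (2/9) / (5/9) = 2/5.

2/5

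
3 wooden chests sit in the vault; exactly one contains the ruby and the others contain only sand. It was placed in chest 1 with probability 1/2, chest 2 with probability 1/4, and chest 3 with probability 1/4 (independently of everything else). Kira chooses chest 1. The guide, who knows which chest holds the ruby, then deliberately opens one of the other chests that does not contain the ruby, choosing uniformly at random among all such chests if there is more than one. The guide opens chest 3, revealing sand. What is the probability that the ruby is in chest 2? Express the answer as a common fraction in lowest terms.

Condition on the true location of the ruby.
If it is in chest 1 (prior 1/2): the guide has 2 equally likely choices, so probability 1/2; weight (1/2)·(1/2) = 1/4.
If it is in chest 2 (prior 1/4): the guide has no choice, probability 1; weight (1/4)·1 = 1/4.
If it is in chest 3 (prior 1/4): the guide opened chest 3, so this case is ruled out; weight (1/4)·0 = 0.
The weights sum to 1/2.
So P(the ruby in chest 2 | the guide opened chest 3) = (1/4) / (1/2) = 1/2.

1/2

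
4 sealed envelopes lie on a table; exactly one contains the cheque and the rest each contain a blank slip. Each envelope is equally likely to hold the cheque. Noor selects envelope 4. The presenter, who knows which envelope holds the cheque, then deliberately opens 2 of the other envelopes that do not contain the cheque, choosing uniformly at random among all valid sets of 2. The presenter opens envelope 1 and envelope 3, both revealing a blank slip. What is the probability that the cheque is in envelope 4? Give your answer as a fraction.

1/4

Condition on the true location of the cheque.
If it is in either of envelopes 1 and 3 (prior 1/4 each): that envelope was opened and seen not to hold the prize — ruled out; weight (1/4)·0 = 0 each.
If it is in envelope 2 (prior 1/4): the presenter has no choice, probability 1; weight (1/4)·1 = 1/4.
If it is in envelope 4 (prior 1/4): the presenter has 3 equally likely choices, so probability 1/3; weight (1/4)·(1/3) = 1/12.
The weights sum to 1/3.
So P(the cheque in envelope 4 | the presenter opened envelope 1 and envelope 3) = (1/12) / (1/3) = 1/4.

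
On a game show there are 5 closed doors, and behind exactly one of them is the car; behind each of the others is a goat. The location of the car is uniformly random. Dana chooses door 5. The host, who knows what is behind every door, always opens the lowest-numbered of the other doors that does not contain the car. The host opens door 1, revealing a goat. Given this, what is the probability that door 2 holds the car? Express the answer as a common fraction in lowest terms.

Apply Bayes' rule, conditioning on where the car actually is.
If it is behind door 1 (prior 1/5): the host opened door 1, so this case is ruled out; weight (1/5)·0 = 0.
If it is behind any of doors 2, 3, 4, and 5 (prior 1/5 each): door 1 is the lowest-numbered option available, probability 1; weight (1/5)·1 = 1/5 each.
The weights sum to 4/5.
So P(the car behind door 2 | the host opened door 1) = (1/5) / (4/5) = 1/4.

1/4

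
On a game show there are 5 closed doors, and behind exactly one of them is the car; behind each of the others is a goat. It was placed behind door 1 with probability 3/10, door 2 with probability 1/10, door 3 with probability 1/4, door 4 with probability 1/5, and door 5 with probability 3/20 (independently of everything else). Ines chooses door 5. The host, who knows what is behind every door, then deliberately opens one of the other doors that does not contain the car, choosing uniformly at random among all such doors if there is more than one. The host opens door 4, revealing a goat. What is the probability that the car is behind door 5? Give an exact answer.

Condition on the true location of the car.
If it is behind door 1 (prior 3/10): the host has 3 equally likely choices, so probability 1/3; weight (3/10)·(1/3) = 1/10.
If it is behind door 2 (prior 1/10): the host has 3 equally likely choices, so probability 1/3; weight (1/10)·(1/3) = 1/30.
If it is behind door 3 (prior 1/4): the host has 3 equally likely choices, so probability 1/3; weight (1/4)·(1/3) = 1/12.
If it is behind door 4 (prior 1/5): the host opened door 4, so this case is ruled out; weight (1/5)·0 = 0.
If it is behind door 5 (prior 3/20): the host has 4 equally likely choices, so probability 1/4; weight (3/20)·(1/4) = 3/80.
The weights sum to 61/240.
So P(the car behind door 5 | the host opened door 4) = (3/80) / (61/240) = 9/61.

9/61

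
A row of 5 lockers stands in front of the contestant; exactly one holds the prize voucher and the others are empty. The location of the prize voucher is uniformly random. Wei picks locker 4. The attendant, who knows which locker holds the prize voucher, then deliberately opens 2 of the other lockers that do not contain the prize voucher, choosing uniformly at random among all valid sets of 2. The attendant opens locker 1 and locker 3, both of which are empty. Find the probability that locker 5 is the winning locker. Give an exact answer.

Condition on the true location of the prize voucher.
If it is in either of lockers 1 and 3 (prior 1/5 each): that locker was opened and seen not to hold the prize — ruled out; weight (1/5)·0 = 0 each.
If it is in either of lockers 2 and 5 (prior 1/5 each): the attendant has 3 equally likely choices, so probability 1/3; weight (1/5)·(1/3) = 1/15 each.
If it is in locker 4 (prior 1/5): the attendant has 6 equally likely choices, so probability 1/6; weight (1/5)·(1/6) = 1/30.
The weights sum to 1/6.
So P(the prize voucher in locker 5 | the attendant opened locker 1 and locker 3) = (1/15) / (1/6) = 2/5.

2/5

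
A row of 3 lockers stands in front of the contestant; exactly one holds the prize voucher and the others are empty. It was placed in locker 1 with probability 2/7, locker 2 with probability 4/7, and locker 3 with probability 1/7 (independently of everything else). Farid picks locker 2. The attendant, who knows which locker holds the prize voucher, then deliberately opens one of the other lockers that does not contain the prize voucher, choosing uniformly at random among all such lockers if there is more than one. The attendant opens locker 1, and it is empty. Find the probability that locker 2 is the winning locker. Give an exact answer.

Condition on the true location of the prize voucher.
If it is in locker 1 (prior 2/7): the attendant opened locker 1, so this case is ruled out; weight (2/7)·0 = 0.
If it is in locker 2 (prior 4/7): the attendant has 2 equally likely choices, so probability 1/2; weight (4/7)·(1/2) = 2/7.
If it is in locker 3 (prior 1/7): the attendant has no choice, probability 1; weight (1/7)·1 = 1/7.
The weights sum to 3/7.
So P(the prize voucher in locker 2 | the attendant opened locker 1) = (2/7) / (3/7) = 2/3.

2/3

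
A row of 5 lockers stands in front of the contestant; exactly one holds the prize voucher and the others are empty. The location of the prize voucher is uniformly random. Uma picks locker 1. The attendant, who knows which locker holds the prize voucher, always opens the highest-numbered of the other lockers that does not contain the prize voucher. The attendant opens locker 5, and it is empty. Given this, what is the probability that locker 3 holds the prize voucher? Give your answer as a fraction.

Consider each possible location of the prize voucher in turn.
If it is in any of lockers 1, 2, 3, and 4 (prior 1/5 each): locker 5 is the highest-numbered option available, probability 1; weight (1/5)·1 = 1/5 each.
If it is in locker 5 (prior 1/5): the attendant opened locker 5, so this case is ruled out; weight (1/5)·0 = 0.
The weights sum to 4/5.
So P(the prize voucher in locker 3 | the attendant opened locker 5) = (1/5) / (4/5) = 1/4.

1/4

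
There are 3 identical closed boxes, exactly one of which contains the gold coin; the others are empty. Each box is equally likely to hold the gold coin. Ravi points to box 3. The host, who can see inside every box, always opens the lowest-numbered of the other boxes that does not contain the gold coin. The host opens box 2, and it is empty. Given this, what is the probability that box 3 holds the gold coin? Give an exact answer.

Condition on the true location of the gold coin.
If it is in box 1 (prior 1/3): box 2 is the lowest-numbered option available, probability 1; weight (1/3)·1 = 1/3.
If it is in box 2 (prior 1/3): the host opened box 2, so this case is ruled out; weight (1/3)·0 = 0.
If it is in box 3 (prior 1/3): the host would have opened box 1 instead, probability 0; weight (1/3)·0 = 0.
The weights sum to 1/3.
So P(the gold coin in box 3 | the host opened box 2) = 0 / (1/3) = 0.

0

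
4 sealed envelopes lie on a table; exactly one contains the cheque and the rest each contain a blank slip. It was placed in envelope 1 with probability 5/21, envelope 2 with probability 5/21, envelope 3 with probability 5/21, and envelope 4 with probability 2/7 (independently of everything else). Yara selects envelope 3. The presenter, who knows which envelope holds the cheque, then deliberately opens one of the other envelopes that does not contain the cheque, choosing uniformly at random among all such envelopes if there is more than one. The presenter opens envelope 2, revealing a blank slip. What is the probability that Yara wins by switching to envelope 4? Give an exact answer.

Consider each possible location of the cheque in turn.
If it is in envelope 1 (prior 5/21): the presenter has 2 equally likely choices, so probability 1/2; weight (5/21)·(1/2) = 5/42.
If it is in envelope 2 (prior 5/21): the presenter opened envelope 2, so this case is ruled out; weight (5/21)·0 = 0.
If it is in envelope 3 (prior 5/21): the presenter has 3 equally likely choices, so probability 1/3; weight (5/21)·(1/3) = 5/63.
If it is in envelope 4 (prior 2/7): the presenter has 2 equally likely choices, so probability 1/2; weight (2/7)·(1/2) = 1/7.
The weights sum to 43/126.
So P(the cheque in envelope 4 | the presenter opened envelope 2) = (1/7) / (43/126) = 18/43.

18/43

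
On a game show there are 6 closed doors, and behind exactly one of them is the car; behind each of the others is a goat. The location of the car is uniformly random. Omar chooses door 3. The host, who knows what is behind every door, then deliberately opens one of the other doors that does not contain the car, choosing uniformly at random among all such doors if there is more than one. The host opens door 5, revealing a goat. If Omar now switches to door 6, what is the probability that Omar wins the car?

Consider each possible location of the car in turn.
If it is behind any of doors 1, 2, 4, and 6 (prior 1/6 each): the host has 4 equally likely choices, so probability 1/4; weight (1/6)·(1/4) = 1/24 each.
If it is behind door 3 (prior 1/6): the host has 5 equally likely choices, so probability 1/5; weight (1/6)·(1/5) = 1/30.
If it is behind door 5 (prior 1/6): the host opened door 5, so this case is ruled out; weight (1/6)·0 = 0.
The weights sum to 1/5.
So P(the car behind door 6 | the host opened door 5) = (1/24) / (1/5) = 5/24.

5/24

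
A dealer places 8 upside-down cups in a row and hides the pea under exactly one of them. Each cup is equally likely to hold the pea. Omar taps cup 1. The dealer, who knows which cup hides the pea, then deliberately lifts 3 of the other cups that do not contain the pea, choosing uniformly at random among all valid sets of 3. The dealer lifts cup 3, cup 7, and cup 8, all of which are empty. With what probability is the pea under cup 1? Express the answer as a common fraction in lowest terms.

Apply Bayes' rule, conditioning on where the pea actually is.
If it is under cup 1 (prior 1/8): the dealer has 35 equally likely choices, so probability 1/35; weight (1/8)·(1/35) = 1/280.
If it is under any of cups 2, 4, 5, and 6 (prior 1/8 each): the dealer has 20 equally likely choices, so probability 1/20; weight (1/8)·(1/20) = 1/160 each.
If it is under any of cups 3, 7, and 8 (prior 1/8 each): that cup was opened and seen not to hold the prize — ruled out; weight (1/8)·0 = 0 each.
The weights sum to 1/35.
So P(the pea under cup 1 | the dealer opened cup 3, cup 7, and cup 8) = (1/280) / (1/35) = 1/8.

1/8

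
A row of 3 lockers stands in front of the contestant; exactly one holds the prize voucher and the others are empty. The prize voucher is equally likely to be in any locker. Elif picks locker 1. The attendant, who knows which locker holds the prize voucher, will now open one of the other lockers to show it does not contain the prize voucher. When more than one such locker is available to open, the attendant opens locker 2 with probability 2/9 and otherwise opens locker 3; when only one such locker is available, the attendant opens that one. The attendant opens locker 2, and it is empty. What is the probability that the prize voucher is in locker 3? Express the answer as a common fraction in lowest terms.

Condition on the true location of the prize voucher.
If it is in locker 1 (prior 1/3): locker 2 is available, opened with probability 2/9; weight (1/3)·(2/9) = 2/27.
If it is in locker 2 (prior 1/3): the attendant opened locker 2, so this case is ruled out; weight (1/3)·0 = 0.
If it is in locker 3 (prior 1/3): only locker 2 is available, probability 1; weight (1/3)·1 = 1/3.
The weights sum to 11/27.
So P(the prize voucher in locker 3 | the attendant opened locker 2) = (1/3) / (11/27) = 9/11.

9/11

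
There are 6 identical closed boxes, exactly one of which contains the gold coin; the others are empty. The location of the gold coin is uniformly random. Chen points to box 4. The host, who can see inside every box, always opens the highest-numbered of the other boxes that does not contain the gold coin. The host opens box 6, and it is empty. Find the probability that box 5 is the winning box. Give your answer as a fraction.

Apply Bayes' rule, conditioning on where the gold coin actually is.
If it is in any of boxes 1, 2, 3, 4, and 5 (prior 1/6 each): box 6 is the highest-numbered option available, probability 1; weight (1/6)·1 = 1/6 each.
If it is in box 6 (prior 1/6): the host opened box 6, so this case is ruled out; weight (1/6)·0 = 0.
The weights sum to 5/6.
So P(the gold coin in box 5 | the host opened box 6) = (1/6) / (5/6) = 1/5.

1/5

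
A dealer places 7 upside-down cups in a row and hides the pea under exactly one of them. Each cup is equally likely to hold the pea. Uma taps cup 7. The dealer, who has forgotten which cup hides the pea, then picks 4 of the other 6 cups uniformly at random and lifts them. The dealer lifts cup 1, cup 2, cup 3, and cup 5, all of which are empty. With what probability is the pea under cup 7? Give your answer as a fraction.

Condition on the true location of the pea.
If it is under any of cups 1, 2, 3, and 5 (prior 1/7 each): that cup was opened and seen not to hold the prize — ruled out; weight (1/7)·0 = 0 each.
If it is under any of cups 4, 6, and 7 (prior 1/7 each): the dealer picks exactly this set with probability 1/15 regardless, and none is the prize; weight (1/7)·(1/15) = 1/105 each.
The weights sum to 1/35.
So P(the pea under cup 7 | the dealer opened cup 1, cup 2, cup 3, and cup 5) = (1/105) / (1/35) = 1/3.

1/3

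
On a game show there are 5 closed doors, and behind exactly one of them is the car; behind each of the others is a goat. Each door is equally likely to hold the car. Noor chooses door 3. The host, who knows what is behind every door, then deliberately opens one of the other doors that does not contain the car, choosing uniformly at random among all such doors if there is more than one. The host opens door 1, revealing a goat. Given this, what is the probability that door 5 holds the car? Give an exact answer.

Apply Bayes' rule, conditioning on where the car actually is.
If it is behind door 1 (prior 1/5): the host opened door 1, so this case is ruled out; weight (1/5)·0 = 0.
If it is behind any of doors 2, 4, and 5 (prior 1/5 each): the host has 3 equally likely choices, so probability 1/3; weight (1/5)·(1/3) = 1/15 each.
If it is behind door 3 (prior 1/5): the host has 4 equally likely choices, so probability 1/4; weight (1/5)·(1/4) = 1/20.
The weights sum to 1/4.
So P(the car behind door 5 | the host opened door 1) = (1/15) / (1/4) = 4/15.

4/15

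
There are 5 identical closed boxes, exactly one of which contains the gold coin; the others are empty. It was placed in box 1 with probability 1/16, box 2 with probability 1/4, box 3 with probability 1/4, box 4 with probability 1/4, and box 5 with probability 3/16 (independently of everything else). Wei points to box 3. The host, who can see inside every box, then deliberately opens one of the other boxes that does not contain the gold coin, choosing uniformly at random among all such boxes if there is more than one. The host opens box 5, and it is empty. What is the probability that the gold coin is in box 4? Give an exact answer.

1/3

Condition on the true location of the gold coin.
If it is in box 1 (prior 1/16): the host has 3 equally likely choices, so probability 1/3; weight (1/16)·(1/3) = 1/48.
If it is in either of boxes 2 and 4 (prior 1/4 each): the host has 3 equally likely choices, so probability 1/3; weight (1/4)·(1/3) = 1/12 each.
If it is in box 3 (prior 1/4): the host has 4 equally likely choices, so probability 1/4; weight (1/4)·(1/4) = 1/16.
If it is in box 5 (prior 3/16): the host opened box 5, so this case is ruled out; weight (3/16)·0 = 0.
The weights sum to 1/4.
So P(the gold coin in box 4 | the host opened box 5) = (1/12) / (1/4) = 1/3.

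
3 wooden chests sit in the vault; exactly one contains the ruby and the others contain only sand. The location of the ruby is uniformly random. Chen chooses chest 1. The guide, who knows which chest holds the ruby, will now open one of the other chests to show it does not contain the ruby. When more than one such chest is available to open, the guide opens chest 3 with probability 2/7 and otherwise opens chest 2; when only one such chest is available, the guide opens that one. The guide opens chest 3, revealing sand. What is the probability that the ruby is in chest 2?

7/9

Condition on the true location of the ruby.
If it is in chest 1 (prior 1/3): chest 3 is available, opened with probability 2/7; weight (1/3)·(2/7) = 2/21.
If it is in chest 2 (prior 1/3): only chest 3 is available, probability 1; weight (1/3)·1 = 1/3.
If it is in chest 3 (prior 1/3): the guide opened chest 3, so this case is ruled out; weight (1/3)·0 = 0.
The weights sum to 3/7.
So P(the ruby in chest 2 | the guide opened chest 3) = (1/3) / (3/7) = 7/9.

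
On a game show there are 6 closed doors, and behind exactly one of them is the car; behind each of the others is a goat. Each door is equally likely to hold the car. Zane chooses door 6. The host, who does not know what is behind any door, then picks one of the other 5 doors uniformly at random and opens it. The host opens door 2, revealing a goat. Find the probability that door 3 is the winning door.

1/5

Consider each possible location of the car in turn.
If it is behind any of doors 1, 3, 4, 5, and 6 (prior 1/6 each): the host picks door 2 with probability 1/5 regardless, and it is not the prize; weight (1/6)·(1/5) = 1/30 each.
If it is behind door 2 (prior 1/6): the host opened door 2, so this case is ruled out; weight (1/6)·0 = 0.
The weights sum to 1/6.
So P(the car behind door 3 | the host opened door 2) = (1/30) / (1/6) = 1/5.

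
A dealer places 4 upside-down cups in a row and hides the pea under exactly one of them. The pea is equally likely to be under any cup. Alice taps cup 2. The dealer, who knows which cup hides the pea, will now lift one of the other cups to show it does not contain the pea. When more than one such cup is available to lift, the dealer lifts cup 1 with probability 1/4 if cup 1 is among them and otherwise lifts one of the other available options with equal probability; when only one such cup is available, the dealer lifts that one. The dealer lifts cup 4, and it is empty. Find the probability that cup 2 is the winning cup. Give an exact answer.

3/13

Apply Bayes' rule, conditioning on where the pea actually is.
If it is under cup 1 (prior 1/4): cup 1 holds the prize so is unavailable; the dealer chooses uniformly among the 2 others, probability 1/2; weight (1/4)·(1/2) = 1/8.
If it is under cup 2 (prior 1/4): cup 1 is available but not opened; cup 4 gets probability (1 − 1/4)/2 = 3/8; weight (1/4)·(3/8) = 3/32.
If it is under cup 3 (prior 1/4): cup 1 is available but not opened, probability 3/4; weight (1/4)·(3/4) = 3/16.
If it is under cup 4 (prior 1/4): the dealer opened cup 4, so this case is ruled out; weight (1/4)·0 = 0.
The weights sum to 13/32.
So P(the pea under cup 2 | the dealer opened cup 4) = (3/32) / (13/32) = 3/13.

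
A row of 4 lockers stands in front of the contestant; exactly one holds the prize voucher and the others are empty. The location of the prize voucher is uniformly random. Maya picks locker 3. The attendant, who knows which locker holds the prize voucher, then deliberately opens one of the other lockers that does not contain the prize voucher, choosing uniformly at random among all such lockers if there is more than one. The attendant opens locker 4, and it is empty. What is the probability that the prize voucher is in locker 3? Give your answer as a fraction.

1/4

Condition on the true location of the prize voucher.
If it is in either of lockers 1 and 2 (prior 1/4 each): the attendant has 2 equally likely choices, so probability 1/2; weight (1/4)·(1/2) = 1/8 each.
If it is in locker 3 (prior 1/4): the attendant has 3 equally likely choices, so probability 1/3; weight (1/4)·(1/3) = 1/12.
If it is in locker 4 (prior 1/4): the attendant opened locker 4, so this case is ruled out; weight (1/4)·0 = 0.
The weights sum to 1/3.
So P(the prize voucher in locker 3 | the attendant opened locker 4) = (1/12) / (1/3) = 1/4.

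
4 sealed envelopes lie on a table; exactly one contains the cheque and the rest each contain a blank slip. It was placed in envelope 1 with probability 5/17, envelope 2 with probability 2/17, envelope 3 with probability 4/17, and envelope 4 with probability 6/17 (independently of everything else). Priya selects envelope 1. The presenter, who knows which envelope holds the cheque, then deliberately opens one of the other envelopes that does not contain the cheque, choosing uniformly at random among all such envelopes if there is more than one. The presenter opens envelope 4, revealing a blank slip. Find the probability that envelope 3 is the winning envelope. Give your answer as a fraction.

Apply Bayes' rule, conditioning on where the cheque actually is.
If it is in envelope 1 (prior 5/17): the presenter has 3 equally likely choices, so probability 1/3; weight (5/17)·(1/3) = 5/51.
If it is in envelope 2 (prior 2/17): the presenter has 2 equally likely choices, so probability 1/2; weight (2/17)·(1/2) = 1/17.
If it is in envelope 3 (prior 4/17): the presenter has 2 equally likely choices, so probability 1/2; weight (4/17)·(1/2) = 2/17.
If it is in envelope 4 (prior 6/17): the presenter opened envelope 4, so this case is ruled out; weight (6/17)·0 = 0.
The weights sum to 14/51.
So P(the cheque in envelope 3 | the presenter opened envelope 4) = (2/17) / (14/51) = 3/7.

3/7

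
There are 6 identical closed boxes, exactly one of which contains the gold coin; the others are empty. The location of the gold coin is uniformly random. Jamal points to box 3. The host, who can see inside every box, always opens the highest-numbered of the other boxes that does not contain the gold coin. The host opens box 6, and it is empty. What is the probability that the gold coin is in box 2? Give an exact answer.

Condition on the true location of the gold coin.
If it is in any of boxes 1, 2, 3, 4, and 5 (prior 1/6 each): box 6 is the highest-numbered option available, probability 1; weight (1/6)·1 = 1/6 each.
If it is in box 6 (prior 1/6): the host opened box 6, so this case is ruled out; weight (1/6)·0 = 0.
The weights sum to 5/6.
So P(the gold coin in box 2 | the host opened box 6) = (1/6) / (5/6) = 1/5.

1/5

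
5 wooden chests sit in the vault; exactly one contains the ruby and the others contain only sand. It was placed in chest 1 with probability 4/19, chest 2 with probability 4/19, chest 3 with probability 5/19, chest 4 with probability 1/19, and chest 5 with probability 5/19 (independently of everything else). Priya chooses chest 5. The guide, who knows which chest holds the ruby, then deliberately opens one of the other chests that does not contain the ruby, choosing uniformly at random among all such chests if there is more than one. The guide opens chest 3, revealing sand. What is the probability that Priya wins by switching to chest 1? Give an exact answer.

Condition on the true location of the ruby.
If it is in either of chests 1 and 2 (prior 4/19 each): the guide has 3 equally likely choices, so probability 1/3; weight (4/19)·(1/3) = 4/57 each.
If it is in chest 3 (prior 5/19): the guide opened chest 3, so this case is ruled out; weight (5/19)·0 = 0.
If it is in chest 4 (prior 1/19): the guide has 3 equally likely choices, so probability 1/3; weight (1/19)·(1/3) = 1/57.
If it is in chest 5 (prior 5/19): the guide has 4 equally likely choices, so probability 1/4; weight (5/19)·(1/4) = 5/76.
The weights sum to 17/76.
So P(the ruby in chest 1 | the guide opened chest 3) = (4/57) / (17/76) = 16/51.

16/51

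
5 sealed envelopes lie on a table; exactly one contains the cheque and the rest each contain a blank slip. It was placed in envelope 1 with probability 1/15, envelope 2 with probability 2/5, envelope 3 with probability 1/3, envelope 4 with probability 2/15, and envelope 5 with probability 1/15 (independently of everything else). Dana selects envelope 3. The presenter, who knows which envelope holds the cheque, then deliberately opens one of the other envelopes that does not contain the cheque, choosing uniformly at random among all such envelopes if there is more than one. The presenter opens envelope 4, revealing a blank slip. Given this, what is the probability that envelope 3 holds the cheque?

15/47

Apply Bayes' rule, conditioning on where the cheque actually is.
If it is in either of envelopes 1 and 5 (prior 1/15 each): the presenter has 3 equally likely choices, so probability 1/3; weight (1/15)·(1/3) = 1/45 each.
If it is in envelope 2 (prior 2/5): the presenter has 3 equally likely choices, so probability 1/3; weight (2/5)·(1/3) = 2/15.
If it is in envelope 3 (prior 1/3): the presenter has 4 equally likely choices, so probability 1/4; weight (1/3)·(1/4) = 1/12.
If it is in envelope 4 (prior 2/15): the presenter opened envelope 4, so this case is ruled out; weight (2/15)·0 = 0.
The weights sum to 47/180.
So P(the cheque in envelope 3 | the presenter opened envelope 4) = (1/12) / (47/180) = 15/47.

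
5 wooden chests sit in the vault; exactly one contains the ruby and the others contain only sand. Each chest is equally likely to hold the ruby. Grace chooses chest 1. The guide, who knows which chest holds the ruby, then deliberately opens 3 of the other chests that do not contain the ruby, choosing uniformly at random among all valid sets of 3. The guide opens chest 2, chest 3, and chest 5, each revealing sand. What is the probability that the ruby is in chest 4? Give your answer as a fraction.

Condition on the true location of the ruby.
If it is in chest 1 (prior 1/5): the guide has 4 equally likely choices, so probability 1/4; weight (1/5)·(1/4) = 1/20.
If it is in any of chests 2, 3, and 5 (prior 1/5 each): that chest was opened and seen not to hold the prize — ruled out; weight (1/5)·0 = 0 each.
If it is in chest 4 (prior 1/5): the guide has no choice, probability 1; weight (1/5)·1 = 1/5.
The weights sum to 1/4.
So P(the ruby in chest 4 | the guide opened chest 2, chest 3, and chest 5) = (1/5) / (1/4) = 4/5.

4/5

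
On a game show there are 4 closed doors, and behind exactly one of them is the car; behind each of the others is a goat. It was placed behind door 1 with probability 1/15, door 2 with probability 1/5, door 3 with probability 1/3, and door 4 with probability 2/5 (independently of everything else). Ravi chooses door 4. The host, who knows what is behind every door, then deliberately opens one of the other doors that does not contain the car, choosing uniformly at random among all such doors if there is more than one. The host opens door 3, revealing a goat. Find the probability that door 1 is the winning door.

Consider each possible location of the car in turn.
If it is behind door 1 (prior 1/15): the host has 2 equally likely choices, so probability 1/2; weight (1/15)·(1/2) = 1/30.
If it is behind door 2 (prior 1/5): the host has 2 equally likely choices, so probability 1/2; weight (1/5)·(1/2) = 1/10.
If it is behind door 3 (prior 1/3): the host opened door 3, so this case is ruled out; weight (1/3)·0 = 0.
If it is behind door 4 (prior 2/5): the host has 3 equally likely choices, so probability 1/3; weight (2/5)·(1/3) = 2/15.
The weights sum to 4/15.
So P(the car behind door 1 | the host opened door 3) = (1/30) / (4/15) = 1/8.

1/8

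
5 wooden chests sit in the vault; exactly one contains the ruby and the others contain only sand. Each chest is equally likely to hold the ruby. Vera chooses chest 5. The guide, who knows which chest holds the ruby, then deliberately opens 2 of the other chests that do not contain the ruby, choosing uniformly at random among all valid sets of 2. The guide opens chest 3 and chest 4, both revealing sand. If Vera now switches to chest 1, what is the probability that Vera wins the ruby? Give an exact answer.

2/5

Consider each possible location of the ruby in turn.
If it is in either of chests 1 and 2 (prior 1/5 each): the guide has 3 equally likely choices, so probability 1/3; weight (1/5)·(1/3) = 1/15 each.
If it is in either of chests 3 and 4 (prior 1/5 each): that chest was opened and seen not to hold the prize — ruled out; weight (1/5)·0 = 0 each.
If it is in chest 5 (prior 1/5): the guide has 6 equally likely choices, so probability 1/6; weight (1/5)·(1/6) = 1/30.
The weights sum to 1/6.
So P(the ruby in chest 1 | the guide opened chest 3 and chest 4) = (1/15) / (1/6) = 2/5.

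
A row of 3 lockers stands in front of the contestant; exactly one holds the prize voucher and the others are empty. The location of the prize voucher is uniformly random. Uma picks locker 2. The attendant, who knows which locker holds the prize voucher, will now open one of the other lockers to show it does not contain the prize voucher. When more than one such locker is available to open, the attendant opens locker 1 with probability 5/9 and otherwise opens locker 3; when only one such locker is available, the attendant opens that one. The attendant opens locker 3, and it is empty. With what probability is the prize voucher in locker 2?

4/13

Apply Bayes' rule, conditioning on where the prize voucher actually is.
If it is in locker 1 (prior 1/3): only locker 3 is available, probability 1; weight (1/3)·1 = 1/3.
If it is in locker 2 (prior 1/3): locker 1 is available but not opened, probability 4/9; weight (1/3)·(4/9) = 4/27.
If it is in locker 3 (prior 1/3): the attendant opened locker 3, so this case is ruled out; weight (1/3)·0 = 0.
The weights sum to 13/27.
So P(the prize voucher in locker 2 | the attendant opened locker 3) = (4/27) / (13/27) = 4/13.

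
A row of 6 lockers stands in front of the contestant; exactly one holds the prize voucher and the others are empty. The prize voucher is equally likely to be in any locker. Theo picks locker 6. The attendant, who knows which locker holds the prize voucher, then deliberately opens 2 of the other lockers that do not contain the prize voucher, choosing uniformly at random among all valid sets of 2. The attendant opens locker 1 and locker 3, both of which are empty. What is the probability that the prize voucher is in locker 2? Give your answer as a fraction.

5/18

Condition on the true location of the prize voucher.
If it is in either of lockers 1 and 3 (prior 1/6 each): that locker was opened and seen not to hold the prize — ruled out; weight (1/6)·0 = 0 each.
If it is in any of lockers 2, 4, and 5 (prior 1/6 each): the attendant has 6 equally likely choices, so probability 1/6; weight (1/6)·(1/6) = 1/36 each.
If it is in locker 6 (prior 1/6): the attendant has 10 equally likely choices, so probability 1/10; weight (1/6)·(1/10) = 1/60.
The weights sum to 1/10.
So P(the prize voucher in locker 2 | the attendant opened locker 1 and locker 3) = (1/36) / (1/10) = 5/18.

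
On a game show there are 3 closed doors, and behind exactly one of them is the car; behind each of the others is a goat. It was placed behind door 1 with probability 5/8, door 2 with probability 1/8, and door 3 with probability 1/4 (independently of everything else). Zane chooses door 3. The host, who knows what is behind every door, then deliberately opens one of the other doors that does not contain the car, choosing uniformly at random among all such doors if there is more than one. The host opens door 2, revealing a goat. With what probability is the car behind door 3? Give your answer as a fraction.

1/6

Condition on the true location of the car.
If it is behind door 1 (prior 5/8): the host has no choice, probability 1; weight (5/8)·1 = 5/8.
If it is behind door 2 (prior 1/8): the host opened door 2, so this case is ruled out; weight (1/8)·0 = 0.
If it is behind door 3 (prior 1/4): the host has 2 equally likely choices, so probability 1/2; weight (1/4)·(1/2) = 1/8.
The weights sum to 3/4.
So P(the car behind door 3 | the host opened door 2) = (1/8) / (3/4) = 1/6.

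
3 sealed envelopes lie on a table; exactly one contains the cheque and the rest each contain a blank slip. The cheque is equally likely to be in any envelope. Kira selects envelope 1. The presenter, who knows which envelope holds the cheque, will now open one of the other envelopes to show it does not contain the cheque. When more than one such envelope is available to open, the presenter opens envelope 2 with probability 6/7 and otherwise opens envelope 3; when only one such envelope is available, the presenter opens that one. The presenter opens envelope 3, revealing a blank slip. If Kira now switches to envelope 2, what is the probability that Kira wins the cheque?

7/8

Condition on the true location of the cheque.
If it is in envelope 1 (prior 1/3): envelope 2 is available but not opened, probability 1/7; weight (1/3)·(1/7) = 1/21.
If it is in envelope 2 (prior 1/3): only envelope 3 is available, probability 1; weight (1/3)·1 = 1/3.
If it is in envelope 3 (prior 1/3): the presenter opened envelope 3, so this case is ruled out; weight (1/3)·0 = 0.
The weights sum to 8/21.
So P(the cheque in envelope 2 | the presenter opened envelope 3) = (1/3) / (8/21) = 7/8.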